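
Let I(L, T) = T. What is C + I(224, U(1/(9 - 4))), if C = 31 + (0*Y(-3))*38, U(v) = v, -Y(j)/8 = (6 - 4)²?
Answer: 156/5 ≈ 31.200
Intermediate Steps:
Y(j) = -32 (Y(j) = -8*(6 - 4)² = -8*2² = -8*4 = -32)
C = 31 (C = 31 + (0*(-32))*38 = 31 + 0*38 = 31 + 0 = 31)
C + I(224, U(1/(9 - 4))) = 31 + 1/(9 - 4) = 31 + 1/5 = 31 + ⅕ = 156/5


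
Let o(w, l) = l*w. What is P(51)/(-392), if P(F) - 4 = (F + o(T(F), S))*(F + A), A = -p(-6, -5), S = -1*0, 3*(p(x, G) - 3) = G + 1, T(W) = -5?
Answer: -45/7 ≈ -6.4286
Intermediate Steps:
p(x, G) = 10/3 + G/3 (p(x, G) = 3 + (G + 1)/3 = 3 + (1 + G)/3 = 3 + (⅓ + G/3) = 10/3 + G/3)
S = 0
A = -5/3 (A = -(10/3 + (⅓)*(-5)) = -(10/3 - 5/3) = -1*5/3 = -5/3 ≈ -1.6667)
P(F) = 4 + F*(-5/3 + F) (P(F) = 4 + (F + 0*(-5))*(F - 5/3) = 4 + (F + 0)*(-5/3 + F) = 4 + F*(-5/3 + F))
P(51)/(-392) = (4 + 51² - 5/3*51)/(-392) = (4 + 2601 - 85)*(-1/392) = 2520*(-1/392) = -45/7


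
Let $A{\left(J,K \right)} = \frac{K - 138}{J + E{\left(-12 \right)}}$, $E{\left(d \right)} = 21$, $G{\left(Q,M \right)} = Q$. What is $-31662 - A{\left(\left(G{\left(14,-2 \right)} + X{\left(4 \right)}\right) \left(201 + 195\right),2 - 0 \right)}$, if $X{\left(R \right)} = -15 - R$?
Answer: $- \frac{62025994}{1959} \approx -31662.0$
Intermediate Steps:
$A{\left(J,K \right)} = \frac{-138 + K}{21 + J}$ ($A{\left(J,K \right)} = \frac{K - 138}{J + 21} = \frac{-138 + K}{21 + J}$)
$-31662 - A{\left(\left(G{\left(14,-2 \right)} + X{\left(4 \right)}\right) \left(201 + 195\right),2 - 0 \right)} = -31662 - \frac{-138 + \left(2 - 0\right)}{21 + \left(14 - 19\right) \left(201 + 195\right)} = -31662 - \frac{-138 + \left(2 + 0\right)}{21 + \left(14 - 19\right) 396} = -31662 - \frac{-138 + 2}{21 + \left(14 - 19\right) 396} = -31662 - \frac{1}{21 - 1980} \left(-136\right) = -31662 - \frac{1}{-1959} \left(-136\right) = -31662 - \left(- \frac{1}{1959}\right) \left(-136\right) = -31662 - \frac{136}{1959} = - \frac{62025994}{1959}$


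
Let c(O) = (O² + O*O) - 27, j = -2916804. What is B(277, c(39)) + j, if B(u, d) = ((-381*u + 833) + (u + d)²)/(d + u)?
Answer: -2397846552/823 ≈ -2.9135e+6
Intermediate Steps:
c(O) = -27 + 2*O² (c(O) = (O² + O²) - 27 = 2*O² - 27 = -27 + 2*O²)
B(u, d) = (833 + (d + u)² - 381*u)/(d + u) (B(u, d) = ((833 - 381*u) + (d + u)²)/(d + u) = (833 + (d + u)² - 381*u)/(d + u))
B(277, c(39)) + j = (833 + ((-27 + 2*39²) + 277)² - 381*277)/((-27 + 2*39²) + 277) - 2916804 = (833 + ((-27 + 2*1521) + 277)² - 105537)/((-27 + 2*1521) + 277) - 2916804 = (833 + ((-27 + 3042) + 277)² - 105537)/((-27 + 3042) + 277) - 2916804 = (833 + (3015 + 277)² - 105537)/(3015 + 277) - 2916804 = (833 + 3292² - 105537)/3292 - 2916804 = (833 + 10837264 - 105537)/3292 - 2916804 = (1/3292)*10732560 - 2916804 = 2683140/823 - 2916804 = -2397846552/823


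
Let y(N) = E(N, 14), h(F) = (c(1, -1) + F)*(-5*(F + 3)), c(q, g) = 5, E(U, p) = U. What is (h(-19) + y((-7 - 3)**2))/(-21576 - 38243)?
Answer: 1020/59819 ≈ 0.017051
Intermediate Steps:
h(F) = (-15 - 5*F)*(5 + F) (h(F) = (5 + F)*(-5*(F + 3)) = (5 + F)*(-5*(3 + F)) = (5 + F)*(-15 - 5*F) = (-15 - 5*F)*(5 + F))
y(N) = N
(h(-19) + y((-7 - 3)**2))/(-21576 - 38243) = ((-75 - 40*(-19) - 5*(-19)**2) + (-7 - 3)**2)/(-21576 - 38243) = ((-75 + 760 - 5*361) + (-10)**2)/(-59819) = ((-75 + 760 - 1805) + 100)*(-1/59819) = (-1120 + 100)*(-1/59819) = -1020*(-1/59819) = 1020/59819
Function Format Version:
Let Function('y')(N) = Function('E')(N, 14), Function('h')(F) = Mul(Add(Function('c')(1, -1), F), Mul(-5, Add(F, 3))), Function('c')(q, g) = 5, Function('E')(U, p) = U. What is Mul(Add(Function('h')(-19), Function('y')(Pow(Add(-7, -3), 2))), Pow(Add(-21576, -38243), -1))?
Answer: Rational(1020, 59819) ≈ 0.017051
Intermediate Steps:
Function('h')(F) = Mul(Add(-15, Mul(-5, F)), Add(5, F)) (Function('h')(F) = Mul(Add(5, F), Mul(-5, Add(F, 3))) = Mul(Add(5, F), Mul(-5, Add(3, F))) = Mul(Add(5, F), Add(-15, Mul(-5, F))) = Mul(Add(-15, Mul(-5, F)), Add(5, F)))
Function('y')(N) = N
Mul(Add(Function('h')(-19), Function('y')(Pow(Add(-7, -3), 2))), Pow(Add(-21576, -38243), -1)) = Mul(Add(Add(-75, Mul(-40, -19), Mul(-5, Pow(-19, 2))), Pow(Add(-7, -3), 2)), Pow(Add(-21576, -38243), -1)) = Mul(Add(Add(-75, 760, Mul(-5, 361)), Pow(-10, 2)), Pow(-59819, -1)) = Mul(Add(Add(-75, 760, -1805), 100), Rational(-1, 59819)) = Mul(Add(-1120, 100), Rational(-1, 59819)) = Mul(-1020, Rational(-1, 59819)) = Rational(1020, 59819)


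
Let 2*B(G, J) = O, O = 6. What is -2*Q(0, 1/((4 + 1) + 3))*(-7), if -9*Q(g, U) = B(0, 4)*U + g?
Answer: -7/12 ≈ -0.58333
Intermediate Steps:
B(G, J) = 3 (B(G, J) = (½)*6 = 3)
Q(g, U) = -U/3 - g/9 (Q(g, U) = -(3*U + g)/9 = -(g + 3*U)/9 = -U/3 - g/9)
-2*Q(0, 1/((4 + 1) + 3))*(-7) = -2*(-1/(3*((4 + 1) + 3)) - ⅑*0)*(-7) = -2*(-1/(3*(5 + 3)) + 0)*(-7) = -2*(-⅓/8 + 0)*(-7) = -2*(-⅓*⅛ + 0)*(-7) = -2*(-1/24 + 0)*(-7) = -2*(-1/24)*(-7) = (1/12)*(-7) = -7/12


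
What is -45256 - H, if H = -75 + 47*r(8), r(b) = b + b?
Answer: -45933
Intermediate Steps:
r(b) = 2*b
H = 677 (H = -75 + 47*(2*8) = -75 + 47*16 = -75 + 752 = 677)
-45256 - H = -45256 - 1*677 = -45256 - 677 = -45933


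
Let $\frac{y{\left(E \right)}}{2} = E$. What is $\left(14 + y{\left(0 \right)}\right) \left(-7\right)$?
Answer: $-98$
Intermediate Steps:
$y{\left(E \right)} = 2 E$
$\left(14 + y{\left(0 \right)}\right) \left(-7\right) = \left(14 + 2 \cdot 0\right) \left(-7\right) = \left(14 + 0\right) \left(-7\right) = 14 \left(-7\right) = -98$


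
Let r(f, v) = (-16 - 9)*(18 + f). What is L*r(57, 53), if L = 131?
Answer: -245625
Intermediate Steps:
r(f, v) = -450 - 25*f (r(f, v) = -25*(18 + f) = -450 - 25*f)
L*r(57, 53) = 131*(-450 - 25*57) = 131*(-450 - 1425) = 131*(-1875) = -245625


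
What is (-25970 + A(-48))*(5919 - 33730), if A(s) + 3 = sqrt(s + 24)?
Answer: 722335103 - 55622*I*sqrt(6) ≈ 7.2233e+8 - 1.3625e+5*I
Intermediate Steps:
A(s) = -3 + sqrt(24 + s) (A(s) = -3 + sqrt(s + 24) = -3 + sqrt(24 + s))
(-25970 + A(-48))*(5919 - 33730) = (-25970 + (-3 + sqrt(24 - 48)))*(5919 - 33730) = (-25970 + (-3 + sqrt(-24)))*(-27811) = (-25970 + (-3 + 2*I*sqrt(6)))*(-27811) = (-25973 + 2*I*sqrt(6))*(-27811) = 722335103 - 55622*I*sqrt(6)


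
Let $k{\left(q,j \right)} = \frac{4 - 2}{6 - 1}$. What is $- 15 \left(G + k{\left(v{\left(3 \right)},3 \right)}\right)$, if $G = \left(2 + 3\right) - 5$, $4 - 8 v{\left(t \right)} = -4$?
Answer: $-6$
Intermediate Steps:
$v{\left(t \right)} = 1$ ($v{\left(t \right)} = \frac{1}{2} - - \frac{1}{2} = \frac{1}{2} + \frac{1}{2} = 1$)
$k{\left(q,j \right)} = \frac{2}{5}$
$G = 0$ ($G = 5 - 5 = 0$)
$- 15 \left(G + k{\left(v{\left(3 \right)},3 \right)}\right) = - 15 \left(0 + \frac{2}{5}\right) = \left(-15\right) \frac{2}{5} = -6$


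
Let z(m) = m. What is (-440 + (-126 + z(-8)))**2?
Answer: 329476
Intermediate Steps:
(-440 + (-126 + z(-8)))**2 = (-440 + (-126 - 8))**2 = (-440 - 134)**2 = (-574)**2 = 329476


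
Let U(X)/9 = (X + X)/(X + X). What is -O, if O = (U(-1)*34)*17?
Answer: -5202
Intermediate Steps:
U(X) = 9 (U(X) = 9*((X + X)/(X + X)) = 9*((2*X)/((2*X))) = 9*((2*X)*(1/(2*X))) = 9*1 = 9)
O = 5202 (O = (9*34)*17 = 306*17 = 5202)
-O = -1*5202 = -5202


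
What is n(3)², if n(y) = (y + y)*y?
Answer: 324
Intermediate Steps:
n(y) = 2*y² (n(y) = (2*y)*y = 2*y²)
n(3)² = (2*3²)² = (2*9)² = 18² = 324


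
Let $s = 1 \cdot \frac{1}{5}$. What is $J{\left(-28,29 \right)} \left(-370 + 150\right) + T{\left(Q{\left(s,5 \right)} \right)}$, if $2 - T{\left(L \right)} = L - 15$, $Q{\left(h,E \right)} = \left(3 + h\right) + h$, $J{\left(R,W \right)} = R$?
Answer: $\frac{30868}{5} \approx 6173.6$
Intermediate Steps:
$s = \frac{1}{5}$ ($s = 1 \cdot \frac{1}{5} = \frac{1}{5} \approx 0.2$)
$Q{\left(h,E \right)} = 3 + 2 h$
$T{\left(L \right)} = 17 - L$ ($T{\left(L \right)} = 2 - \left(L - 15\right) = 2 - \left(-15 + L\right) = 17 - L$)
$J{\left(-28,29 \right)} \left(-370 + 150\right) + T{\left(Q{\left(s,5 \right)} \right)} = - 28 \left(-370 + 150\right) + \left(17 - \left(3 + 2 \cdot \frac{1}{5}\right)\right) = \left(-28\right) \left(-220\right) + \left(17 - \left(3 + \frac{2}{5}\right)\right) = 6160 + \left(17 - \frac{17}{5}\right) = 6160 + \frac{68}{5} = \frac{30868}{5}$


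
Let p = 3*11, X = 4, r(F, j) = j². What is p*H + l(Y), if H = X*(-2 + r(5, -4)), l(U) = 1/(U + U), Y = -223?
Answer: 824207/446 ≈ 1848.0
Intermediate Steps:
l(U) = 1/(2*U)
p = 33
H = 56 (H = 4*(-2 + (-4)²) = 4*(-2 + 16) = 4*14 = 56)
p*H + l(Y) = 33*56 + (½)/(-223) = 1848 + (½)*(-1/223) = 1848 - 1/446 = 824207/446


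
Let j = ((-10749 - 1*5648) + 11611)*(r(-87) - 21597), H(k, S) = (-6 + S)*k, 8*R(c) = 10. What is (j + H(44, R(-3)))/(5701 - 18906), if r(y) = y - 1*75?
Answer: -20827673/2641 ≈ -7886.3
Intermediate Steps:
R(c) = 5/4 (R(c) = (⅛)*10 = 5/4)
H(k, S) = k*(-6 + S)
r(y) = -75 + y (r(y) = y - 75 = -75 + y)
j = 104138574 (j = ((-10749 - 1*5648) + 11611)*((-75 - 87) - 21597) = ((-10749 - 5648) + 11611)*(-162 - 21597) = (-16397 + 11611)*(-21759) = -4786*(-21759) = 104138574)
(j + H(44, R(-3)))/(5701 - 18906) = (104138574 + 44*(-6 + 5/4))/(5701 - 18906) = (104138574 + 44*(-19/4))/(-13205) = (104138574 - 209)*(-1/13205) = 104138365*(-1/13205) = -20827673/2641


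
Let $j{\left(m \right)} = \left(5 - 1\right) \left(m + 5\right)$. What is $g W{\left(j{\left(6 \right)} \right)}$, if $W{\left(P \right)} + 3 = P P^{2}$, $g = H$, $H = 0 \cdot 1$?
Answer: $0$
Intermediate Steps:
$H = 0$
$g = 0$
$j{\left(m \right)} = 20 + 4 m$ ($j{\left(m \right)} = 4 \left(5 + m\right) = 20 + 4 m$)
$W{\left(P \right)} = -3 + P^{3}$ ($W{\left(P \right)} = -3 + P P^{2} = -3 + P^{3}$)
$g W{\left(j{\left(6 \right)} \right)} = 0 \left(-3 + \left(20 + 4 \cdot 6\right)^{3}\right) = 0 \left(-3 + \left(20 + 24\right)^{3}\right) = 0 \left(-3 + 44^{3}\right) = 0 \left(-3 + 85184\right) = 0 \cdot 85181 = 0$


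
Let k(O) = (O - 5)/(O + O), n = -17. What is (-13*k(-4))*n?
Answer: 1989/8 ≈ 248.63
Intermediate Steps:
k(O) = (-5 + O)/(2*O) (k(O) = (-5 + O)/((2*O)) = (-5 + O)*(1/(2*O)) = (-5 + O)/(2*O))
(-13*k(-4))*n = -13*(-5 - 4)/(2*(-4))*(-17) = -13*(-1)*(-9)/(2*4)*(-17) = -13*9/8*(-17) = -117/8*(-17) = 1989/8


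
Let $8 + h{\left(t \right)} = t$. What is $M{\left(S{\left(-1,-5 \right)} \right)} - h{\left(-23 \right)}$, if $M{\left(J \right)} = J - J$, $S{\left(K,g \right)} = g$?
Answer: $31$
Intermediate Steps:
$M{\left(J \right)} = 0$
$h{\left(t \right)} = -8 + t$
$M{\left(S{\left(-1,-5 \right)} \right)} - h{\left(-23 \right)} = 0 - \left(-8 - 23\right) = 0 - -31 = 0 + 31 = 31$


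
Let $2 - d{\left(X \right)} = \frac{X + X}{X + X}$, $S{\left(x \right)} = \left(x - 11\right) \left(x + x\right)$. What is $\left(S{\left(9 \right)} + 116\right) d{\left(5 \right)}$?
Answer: $80$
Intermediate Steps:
$S{\left(x \right)} = 2 x \left(-11 + x\right)$ ($S{\left(x \right)} = \left(-11 + x\right) 2 x = 2 x \left(-11 + x\right)$)
$d{\left(X \right)} = 1$ ($d{\left(X \right)} = 2 - \frac{X + X}{X + X} = 2 - \frac{2 X}{2 X} = 2 - 2 X \frac{1}{2 X} = 2 - 1 = 1$)
$\left(S{\left(9 \right)} + 116\right) d{\left(5 \right)} = \left(2 \cdot 9 \left(-11 + 9\right) + 116\right) 1 = \left(2 \cdot 9 \left(-2\right) + 116\right) 1 = \left(-36 + 116\right) 1 = 80 \cdot 1 = 80$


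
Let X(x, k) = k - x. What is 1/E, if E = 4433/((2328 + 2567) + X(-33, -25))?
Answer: 4903/4433 ≈ 1.1060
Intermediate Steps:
E = 4433/4903 (E = 4433/((2328 + 2567) + (-25 - 1*(-33))) = 4433/(4895 + (-25 + 33)) = 4433/(4895 + 8) = 4433/4903 ≈ 0.90414)
1/E = 1/(4433/4903) = 4903/4433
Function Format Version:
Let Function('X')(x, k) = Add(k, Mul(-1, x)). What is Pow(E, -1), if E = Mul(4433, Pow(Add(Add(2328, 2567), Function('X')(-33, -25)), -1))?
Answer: Rational(4903, 4433) ≈ 1.1060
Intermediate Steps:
E = Rational(4433, 4903) (E = Mul(4433, Pow(Add(Add(2328, 2567), Add(-25, Mul(-1, -33))), -1)) = Mul(4433, Pow(Add(4895, Add(-25, 33)), -1)) = Mul(4433, Pow(Add(4895, 8), -1)) = Mul(4433, Pow(4903, -1)) = Mul(4433, Rational(1, 4903)) = Rational(4433, 4903) ≈ 0.90414)
Pow(E, -1) = Pow(Rational(4433, 4903), -1) = Rational(4903, 4433)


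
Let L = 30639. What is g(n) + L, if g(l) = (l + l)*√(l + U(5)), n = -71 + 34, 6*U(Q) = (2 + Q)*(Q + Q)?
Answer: 30639 - 148*I*√57/3 ≈ 30639.0 - 372.46*I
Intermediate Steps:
U(Q) = Q*(2 + Q)/3 (U(Q) = ((2 + Q)*(Q + Q))/6 = ((2 + Q)*(2*Q))/6 = (2*Q*(2 + Q))/6 = Q*(2 + Q)/3)
n = -37
g(l) = 2*l*√(35/3 + l) (g(l) = (l + l)*√(l + (⅓)*5*(2 + 5)) = (2*l)*√(l + (⅓)*5*7) = (2*l)*√(l + 35/3) = (2*l)*√(35/3 + l) = 2*l*√(35/3 + l))
g(n) + L = (⅔)*(-37)*√(105 + 9*(-37)) + 30639 = (⅔)*(-37)*√(105 - 333) + 30639 = (⅔)*(-37)*√(-228) + 30639 = (⅔)*(-37)*(2*I*√57) + 30639 = -148*I*√57/3 + 30639 = 30639 - 148*I*√57/3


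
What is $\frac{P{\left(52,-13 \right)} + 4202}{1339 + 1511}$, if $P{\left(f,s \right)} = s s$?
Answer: $\frac{1457}{950} \approx 1.5337$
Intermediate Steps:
$P{\left(f,s \right)} = s^{2}$
$\frac{P{\left(52,-13 \right)} + 4202}{1339 + 1511} = \frac{\left(-13\right)^{2} + 4202}{1339 + 1511} = \frac{169 + 4202}{2850} = 4371 \cdot \frac{1}{2850} = \frac{1457}{950}$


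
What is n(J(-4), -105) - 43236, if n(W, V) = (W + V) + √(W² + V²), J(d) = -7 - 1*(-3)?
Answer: -43345 + √11041 ≈ -43240.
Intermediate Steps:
J(d) = -4 (J(d) = -7 + 3 = -4)
n(W, V) = V + W + √(V² + W²) (n(W, V) = (V + W) + √(V² + W²) = V + W + √(V² + W²))
n(J(-4), -105) - 43236 = (-105 - 4 + √((-105)² + (-4)²)) - 43236 = (-105 - 4 + √(11025 + 16)) - 43236 = (-105 - 4 + √11041) - 43236 = (-109 + √11041) - 43236 = -43345 + √11041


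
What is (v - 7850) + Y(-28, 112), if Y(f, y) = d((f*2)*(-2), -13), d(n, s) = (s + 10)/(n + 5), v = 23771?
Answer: 620918/39 ≈ 15921.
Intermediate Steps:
d(n, s) = (10 + s)/(5 + n)
Y(f, y) = -3/(5 - 4*f) (Y(f, y) = (10 - 13)/(5 + (f*2)*(-2)) = -3/(5 + (2*f)*(-2)) = -3/(5 - 4*f))
(v - 7850) + Y(-28, 112) = (23771 - 7850) + 3/(-5 + 4*(-28)) = 15921 + 3/(-5 - 112) = 15921 + 3/(-117) = 15921 + 3*(-1/117) = 15921 - 1/39 = 620918/39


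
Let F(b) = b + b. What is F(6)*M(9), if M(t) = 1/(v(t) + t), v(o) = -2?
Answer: 12/7 ≈ 1.7143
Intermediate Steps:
F(b) = 2*b
M(t) = 1/(-2 + t)
F(6)*M(9) = (2*6)/(-2 + 9) = 12/7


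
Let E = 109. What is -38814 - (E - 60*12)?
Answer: -38203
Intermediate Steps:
-38814 - (E - 60*12) = -38814 - (109 - 60*12) = -38814 - (109 - 720) = -38814 - 1*(-611) = -38814 + 611 = -38203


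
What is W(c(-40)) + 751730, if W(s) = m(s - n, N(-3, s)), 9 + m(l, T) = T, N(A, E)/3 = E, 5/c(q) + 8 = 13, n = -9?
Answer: 751724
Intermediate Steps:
c(q) = 1 (c(q) = 5/(-8 + 13) = 5/5 = 5*(⅕) = 1)
N(A, E) = 3*E
m(l, T) = -9 + T
W(s) = -9 + 3*s
W(c(-40)) + 751730 = (-9 + 3*1) + 751730 = (-9 + 3) + 751730 = -6 + 751730 = 751724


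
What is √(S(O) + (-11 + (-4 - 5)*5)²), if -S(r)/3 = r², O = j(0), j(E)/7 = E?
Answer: 56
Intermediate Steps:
j(E) = 7*E
O = 0 (O = 7*0 = 0)
S(r) = -3*r²
√(S(O) + (-11 + (-4 - 5)*5)²) = √(-3*0² + (-11 + (-4 - 5)*5)²) = √(-3*0 + (-11 - 9*5)²) = √(0 + (-11 - 45)²) = √(0 + (-56)²) = √(0 + 3136) = √3136 = 56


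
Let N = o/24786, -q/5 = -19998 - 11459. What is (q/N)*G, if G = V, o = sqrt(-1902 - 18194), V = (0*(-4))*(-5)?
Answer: 0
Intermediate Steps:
V = 0 (V = 0*(-5) = 0)
q = 157285 (q = -5*(-19998 - 11459) = -5*(-31457) = 157285)
o = 8*I*sqrt(314) (o = sqrt(-20096) = 8*I*sqrt(314) ≈ 141.76*I)
N = 4*I*sqrt(314)/12393 (N = (8*I*sqrt(314))/24786 = (8*I*sqrt(314))*(1/24786) = 4*I*sqrt(314)/12393 ≈ 0.0057194*I)
G = 0
(q/N)*G = (157285/((4*I*sqrt(314)/12393)))*0 = (157285*(-12393*I*sqrt(314)/1256))*0 = -1949233005*I*sqrt(314)/1256*0 = 0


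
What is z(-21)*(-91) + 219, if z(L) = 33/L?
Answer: 362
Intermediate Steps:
z(-21)*(-91) + 219 = (33/(-21))*(-91) + 219 = (33*(-1/21))*(-91) + 219 = -11/7*(-91) + 219 = 143 + 219 = 362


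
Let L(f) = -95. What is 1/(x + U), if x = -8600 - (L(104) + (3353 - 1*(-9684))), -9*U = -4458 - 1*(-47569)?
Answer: -9/236989 ≈ -3.7976e-5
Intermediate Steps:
U = -43111/9 (U = -(-4458 - 1*(-47569))/9 = -(-4458 + 47569)/9 = -⅑*43111 = -43111/9 ≈ -4790.1)
x = -21542 (x = -8600 - (-95 + (3353 - 1*(-9684))) = -8600 - (-95 + (3353 + 9684)) = -8600 - (-95 + 13037) = -8600 - 1*12942 = -8600 - 12942 = -21542)
1/(x + U) = 1/(-21542 - 43111/9) = 1/(-236989/9) = -9/236989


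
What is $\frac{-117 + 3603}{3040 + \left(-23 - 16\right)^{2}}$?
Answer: $\frac{3486}{4561} \approx 0.76431$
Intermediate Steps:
$\frac{-117 + 3603}{3040 + \left(-23 - 16\right)^{2}} = \frac{3486}{3040 + \left(-39\right)^{2}} = \frac{3486}{3040 + 1521} = \frac{3486}{4561}$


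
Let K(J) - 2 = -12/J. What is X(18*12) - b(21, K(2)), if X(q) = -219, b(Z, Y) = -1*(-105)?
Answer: -324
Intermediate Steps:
K(J) = 2 - 12/J
b(Z, Y) = 105
X(18*12) - b(21, K(2)) = -219 - 1*105 = -219 - 105 = -324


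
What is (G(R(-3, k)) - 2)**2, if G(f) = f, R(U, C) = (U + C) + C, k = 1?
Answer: 9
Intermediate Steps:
R(U, C) = U + 2*C (R(U, C) = (C + U) + C = U + 2*C)
(G(R(-3, k)) - 2)**2 = ((-3 + 2*1) - 2)**2 = ((-3 + 2) - 2)**2 = (-1 - 2)**2 = (-3)**2 = 9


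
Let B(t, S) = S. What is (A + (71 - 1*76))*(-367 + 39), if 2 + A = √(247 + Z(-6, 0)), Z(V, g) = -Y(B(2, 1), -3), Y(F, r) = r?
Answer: 2296 - 1640*√10 ≈ -2890.1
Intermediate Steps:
Z(V, g) = 3 (Z(V, g) = -1*(-3) = 3)
A = -2 + 5*√10 (A = -2 + √(247 + 3) = -2 + √250 = -2 + 5*√10 ≈ 13.811)
(A + (71 - 1*76))*(-367 + 39) = ((-2 + 5*√10) + (71 - 1*76))*(-367 + 39) = ((-2 + 5*√10) + (71 - 76))*(-328) = ((-2 + 5*√10) - 5)*(-328) = (-7 + 5*√10)*(-328) = 2296 - 1640*√10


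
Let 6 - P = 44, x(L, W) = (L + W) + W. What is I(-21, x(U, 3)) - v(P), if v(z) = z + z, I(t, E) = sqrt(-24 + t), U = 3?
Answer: 76 + 3*I*sqrt(5) ≈ 76.0 + 6.7082*I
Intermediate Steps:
x(L, W) = L + 2*W
P = -38 (P = 6 - 1*44 = 6 - 44 = -38)
v(z) = 2*z
I(-21, x(U, 3)) - v(P) = sqrt(-24 - 21) - 2*(-38) = sqrt(-45) - 1*(-76) = 3*I*sqrt(5) + 76 = 76 + 3*I*sqrt(5)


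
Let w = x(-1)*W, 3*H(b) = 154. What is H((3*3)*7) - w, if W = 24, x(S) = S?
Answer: 226/3 ≈ 75.333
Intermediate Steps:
H(b) = 154/3 (H(b) = (1/3)*154 = 154/3)
w = -24 (w = -1*24 = -24)
H((3*3)*7) - w = 154/3 - 1*(-24) = 154/3 + 24 = 226/3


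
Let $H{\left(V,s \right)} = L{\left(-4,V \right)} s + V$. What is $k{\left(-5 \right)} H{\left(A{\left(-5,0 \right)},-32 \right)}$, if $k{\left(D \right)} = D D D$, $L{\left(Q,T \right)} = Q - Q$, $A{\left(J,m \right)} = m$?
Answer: $0$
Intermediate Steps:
$L{\left(Q,T \right)} = 0$
$H{\left(V,s \right)} = V$ ($H{\left(V,s \right)} = 0 s + V = 0 + V = V$)
$k{\left(D \right)} = D^{3}$ ($k{\left(D \right)} = D^{2} D = D^{3}$)
$k{\left(-5 \right)} H{\left(A{\left(-5,0 \right)},-32 \right)} = \left(-5\right)^{3} \cdot 0 = \left(-125\right) 0 = 0$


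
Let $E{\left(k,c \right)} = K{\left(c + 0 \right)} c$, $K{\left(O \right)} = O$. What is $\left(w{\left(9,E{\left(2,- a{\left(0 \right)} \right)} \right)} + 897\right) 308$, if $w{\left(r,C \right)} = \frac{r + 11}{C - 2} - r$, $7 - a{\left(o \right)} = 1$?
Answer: $\frac{4652648}{17} \approx 2.7369 \cdot 10^{5}$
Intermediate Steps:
$a{\left(o \right)} = 6$ ($a{\left(o \right)} = 7 - 1 = 6$)
$E{\left(k,c \right)} = c^{2}$ ($E{\left(k,c \right)} = \left(c + 0\right) c = c c = c^{2}$)
$w{\left(r,C \right)} = - r + \frac{11 + r}{-2 + C}$ ($w{\left(r,C \right)} = \frac{11 + r}{-2 + C} - r = - r + \frac{11 + r}{-2 + C}$)
$\left(w{\left(9,E{\left(2,- a{\left(0 \right)} \right)} \right)} + 897\right) 308 = \left(\frac{11 + 3 \cdot 9 - \left(\left(-1\right) 6\right)^{2} \cdot 9}{-2 + \left(\left(-1\right) 6\right)^{2}} + 897\right) 308 = \left(\frac{11 + 27 - \left(-6\right)^{2} \cdot 9}{-2 + \left(-6\right)^{2}} + 897\right) 308 = \left(\frac{11 + 27 - 36 \cdot 9}{-2 + 36} + 897\right) 308 = \left(\frac{11 + 27 - 324}{34} + 897\right) 308 = \left(\frac{1}{34} \left(-286\right) + 897\right) 308 = \left(- \frac{143}{17} + 897\right) 308 = \frac{15106}{17} \cdot 308 = \frac{4652648}{17}$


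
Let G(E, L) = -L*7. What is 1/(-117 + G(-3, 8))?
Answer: -1/173 ≈ -0.0057803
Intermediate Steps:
G(E, L) = -7*L
1/(-117 + G(-3, 8)) = 1/(-117 - 7*8) = 1/(-117 - 56) = 1/(-173) = -1/173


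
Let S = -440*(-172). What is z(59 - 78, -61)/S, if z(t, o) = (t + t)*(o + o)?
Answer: 1159/18920 ≈ 0.061258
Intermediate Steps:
S = 75680
z(t, o) = 4*o*t (z(t, o) = (2*t)*(2*o) = 4*o*t)
z(59 - 78, -61)/S = (4*(-61)*(59 - 78))/75680 = (4*(-61)*(-19))*(1/75680) = 4636*(1/75680) = 1159/18920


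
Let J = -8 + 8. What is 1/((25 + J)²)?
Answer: 1/625 ≈ 0.0016000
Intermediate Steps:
J = 0
1/((25 + J)²) = 1/((25 + 0)²) = 1/(25²) = 1/625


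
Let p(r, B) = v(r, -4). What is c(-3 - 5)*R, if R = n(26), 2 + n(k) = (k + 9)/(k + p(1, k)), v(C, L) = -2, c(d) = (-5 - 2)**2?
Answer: -637/24 ≈ -26.542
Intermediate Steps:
c(d) = 49 (c(d) = (-7)**2 = 49)
p(r, B) = -2
n(k) = -2 + (9 + k)/(-2 + k) (n(k) = -2 + (k + 9)/(k - 2) = -2 + (9 + k)/(-2 + k))
R = -13/24 (R = (13 - 1*26)/(-2 + 26) = (13 - 26)/24 = (1/24)*(-13) = -13/24 ≈ -0.54167)
c(-3 - 5)*R = 49*(-13/24) = -637/24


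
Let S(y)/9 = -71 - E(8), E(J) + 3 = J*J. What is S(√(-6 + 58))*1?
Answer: -1188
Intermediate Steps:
E(J) = -3 + J² (E(J) = -3 + J*J = -3 + J²)
S(y) = -1188 (S(y) = 9*(-71 - (-3 + 8²)) = 9*(-71 - (-3 + 64)) = 9*(-71 - 1*61) = 9*(-71 - 61) = 9*(-132) = -1188)
S(√(-6 + 58))*1 = -1188*1 = -1188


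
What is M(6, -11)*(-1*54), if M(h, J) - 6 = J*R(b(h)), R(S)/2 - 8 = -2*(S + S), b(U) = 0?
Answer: 9180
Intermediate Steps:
R(S) = 16 - 8*S (R(S) = 16 + 2*(-2*(S + S)) = 16 + 2*(-4*S) = 16 - 8*S)
M(h, J) = 6 + 16*J (M(h, J) = 6 + J*(16 - 8*0) = 6 + J*(16 + 0) = 6 + J*16 = 6 + 16*J)
M(6, -11)*(-1*54) = (6 + 16*(-11))*(-1*54) = (6 - 176)*(-54) = -170*(-54) = 9180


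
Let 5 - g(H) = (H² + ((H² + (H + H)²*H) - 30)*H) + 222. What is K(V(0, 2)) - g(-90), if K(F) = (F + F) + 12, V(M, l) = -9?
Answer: 261722011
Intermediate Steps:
K(F) = 12 + 2*F (K(F) = 2*F + 12 = 12 + 2*F)
g(H) = -217 - H² - H*(-30 + H² + 4*H³) (g(H) = 5 - ((H² + ((H² + (H + H)²*H) - 30)*H) + 222) = 5 - ((H² + ((H² + (2*H)²*H) - 30)*H) + 222) = 5 - ((H² + ((H² + (4*H²)*H) - 30)*H) + 222) = 5 - ((H² + ((H² + 4*H³) - 30)*H) + 222) = 5 - ((H² + (-30 + H² + 4*H³)*H) + 222) = 5 - ((H² + H*(-30 + H² + 4*H³)) + 222) = 5 - (222 + H² + H*(-30 + H² + 4*H³)) = 5 + (-222 - H² - H*(-30 + H² + 4*H³)) = -217 - H² - H*(-30 + H² + 4*H³))
K(V(0, 2)) - g(-90) = (12 + 2*(-9)) - (-217 - 1*(-90)² - 1*(-90)³ - 4*(-90)⁴ + 30*(-90)) = (12 - 18) - (-217 - 1*8100 - 1*(-729000) - 4*65610000 - 2700) = -6 - (-217 - 8100 + 729000 - 262440000 - 2700) = -6 - 1*(-261722017) = -6 + 261722017 = 261722011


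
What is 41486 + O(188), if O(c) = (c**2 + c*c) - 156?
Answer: 112018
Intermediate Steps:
O(c) = -156 + 2*c**2 (O(c) = (c**2 + c**2) - 156 = 2*c**2 - 156 = -156 + 2*c**2)
41486 + O(188) = 41486 + (-156 + 2*188**2) = 41486 + (-156 + 2*35344) = 41486 + (-156 + 70688) = 41486 + 70532 = 112018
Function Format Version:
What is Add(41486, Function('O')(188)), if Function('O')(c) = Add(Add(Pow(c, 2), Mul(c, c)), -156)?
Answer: 112018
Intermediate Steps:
Function('O')(c) = Add(-156, Mul(2, Pow(c, 2))) (Function('O')(c) = Add(Add(Pow(c, 2), Pow(c, 2)), -156) = Add(Mul(2, Pow(c, 2)), -156) = Add(-156, Mul(2, Pow(c, 2))))
Add(41486, Function('O')(188)) = Add(41486, Add(-156, Mul(2, Pow(188, 2)))) = Add(41486, Add(-156, Mul(2, 35344))) = Add(41486, Add(-156, 70688)) = Add(41486, 70532) = 112018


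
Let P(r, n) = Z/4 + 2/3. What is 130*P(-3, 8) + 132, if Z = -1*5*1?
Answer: 337/6 ≈ 56.167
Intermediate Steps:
Z = -5 (Z = -5*1 = -5)
P(r, n) = -7/12 (P(r, n) = -5/4 + 2/3 = -5*¼ + 2*(⅓) = -5/4 + ⅔ = -7/12)
130*P(-3, 8) + 132 = 130*(-7/12) + 132 = -455/6 + 132 = 337/6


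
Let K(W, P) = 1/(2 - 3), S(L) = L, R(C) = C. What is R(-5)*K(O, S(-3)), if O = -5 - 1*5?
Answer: 5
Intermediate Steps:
O = -10 (O = -5 - 5 = -10)
K(W, P) = -1 (K(W, P) = 1/(-1) = -1)
R(-5)*K(O, S(-3)) = -5*(-1) = 5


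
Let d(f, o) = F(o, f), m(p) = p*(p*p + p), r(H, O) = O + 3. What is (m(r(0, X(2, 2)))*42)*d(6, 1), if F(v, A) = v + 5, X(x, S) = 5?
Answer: 145152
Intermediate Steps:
r(H, O) = 3 + O
F(v, A) = 5 + v
m(p) = p*(p + p²) (m(p) = p*(p² + p) = p*(p + p²))
d(f, o) = 5 + o
(m(r(0, X(2, 2)))*42)*d(6, 1) = (((3 + 5)²*(1 + (3 + 5)))*42)*(5 + 1) = ((8²*(1 + 8))*42)*6 = ((64*9)*42)*6 = (576*42)*6 = 24192*6 = 145152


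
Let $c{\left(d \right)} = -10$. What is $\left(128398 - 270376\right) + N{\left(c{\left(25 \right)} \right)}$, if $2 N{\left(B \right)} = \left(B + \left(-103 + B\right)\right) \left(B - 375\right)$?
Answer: $- \frac{236601}{2} \approx -1.183 \cdot 10^{5}$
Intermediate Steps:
$N{\left(B \right)} = \frac{\left(-375 + B\right) \left(-103 + 2 B\right)}{2}$ ($N{\left(B \right)} = \frac{\left(B + \left(-103 + B\right)\right) \left(B - 375\right)}{2} = \frac{\left(-103 + 2 B\right) \left(-375 + B\right)}{2} = \frac{\left(-375 + B\right) \left(-103 + 2 B\right)}{2}$)
$\left(128398 - 270376\right) + N{\left(c{\left(25 \right)} \right)} = \left(128398 - 270376\right) + \left(\frac{38625}{2} + \left(-10\right)^{2} - -4265\right) = -141978 + \left(\frac{38625}{2} + 100 + 4265\right) = -141978 + \frac{47355}{2} = - \frac{236601}{2}$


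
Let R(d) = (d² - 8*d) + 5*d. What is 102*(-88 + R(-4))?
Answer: -6120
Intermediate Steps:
R(d) = d² - 3*d
102*(-88 + R(-4)) = 102*(-88 - 4*(-3 - 4)) = 102*(-88 - 4*(-7)) = 102*(-88 + 28) = 102*(-60) = -6120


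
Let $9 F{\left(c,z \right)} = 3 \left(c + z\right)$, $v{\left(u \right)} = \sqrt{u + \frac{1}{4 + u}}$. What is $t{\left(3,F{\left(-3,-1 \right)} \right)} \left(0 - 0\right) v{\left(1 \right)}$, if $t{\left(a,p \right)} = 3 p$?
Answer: $0$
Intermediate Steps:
$F{\left(c,z \right)} = \frac{c}{3} + \frac{z}{3}$ ($F{\left(c,z \right)} = \frac{3 \left(c + z\right)}{9} = \frac{3 c + 3 z}{9} = \frac{c}{3} + \frac{z}{3}$)
$t{\left(3,F{\left(-3,-1 \right)} \right)} \left(0 - 0\right) v{\left(1 \right)} = 3 \left(\frac{1}{3} \left(-3\right) + \frac{1}{3} \left(-1\right)\right) \left(0 - 0\right) \sqrt{\frac{1 + 1 \left(4 + 1\right)}{4 + 1}} = 3 \left(-1 - \frac{1}{3}\right) \left(0 + 0\right) \sqrt{\frac{1 + 1 \cdot 5}{5}} = 3 \left(- \frac{4}{3}\right) 0 \sqrt{\frac{1 + 5}{5}} = \left(-4\right) 0 \sqrt{\frac{1}{5} \cdot 6} = 0 \sqrt{\frac{6}{5}} = 0 \frac{\sqrt{30}}{5} = 0$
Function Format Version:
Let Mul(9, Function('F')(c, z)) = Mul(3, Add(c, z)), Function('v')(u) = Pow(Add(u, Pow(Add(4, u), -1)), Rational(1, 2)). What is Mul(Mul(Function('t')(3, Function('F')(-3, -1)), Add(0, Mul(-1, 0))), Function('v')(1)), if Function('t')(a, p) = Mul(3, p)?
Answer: 0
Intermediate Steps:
Function('F')(c, z) = Add(Mul(Rational(1, 3), c), Mul(Rational(1, 3), z)) (Function('F')(c, z) = Mul(Rational(1, 9), Mul(3, Add(c, z))) = Mul(Rational(1, 9), Add(Mul(3, c), Mul(3, z))) = Add(Mul(Rational(1, 3), c), Mul(Rational(1, 3), z)))
Mul(Mul(Function('t')(3, Function('F')(-3, -1)), Add(0, Mul(-1, 0))), Function('v')(1)) = Mul(Mul(Mul(3, Add(Mul(Rational(1, 3), -3), Mul(Rational(1, 3), -1))), Add(0, Mul(-1, 0))), Pow(Mul(Pow(Add(4, 1), -1), Add(1, Mul(1, Add(4, 1)))), Rational(1, 2))) = Mul(Mul(Mul(3, Add(-1, Rational(-1, 3))), Add(0, 0)), Pow(Mul(Pow(5, -1), Add(1, Mul(1, 5))), Rational(1, 2))) = Mul(Mul(Mul(3, Rational(-4, 3)), 0), Pow(Mul(Rational(1, 5), Add(1, 5)), Rational(1, 2))) = Mul(Mul(-4, 0), Pow(Mul(Rational(1, 5), 6), Rational(1, 2))) = Mul(0, Pow(Rational(6, 5), Rational(1, 2))) = Mul(0, Mul(Rational(1, 5), Pow(30, Rational(1, 2)))) = 0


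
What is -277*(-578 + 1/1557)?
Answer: 249284765/1557 ≈ 1.6011e+5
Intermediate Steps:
-277*(-578 + 1/1557) = -277*(-899945/1557) = 249284765/1557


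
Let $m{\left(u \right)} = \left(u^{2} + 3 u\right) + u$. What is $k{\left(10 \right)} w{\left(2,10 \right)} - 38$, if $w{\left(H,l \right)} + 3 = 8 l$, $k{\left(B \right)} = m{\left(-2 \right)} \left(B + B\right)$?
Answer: $-6198$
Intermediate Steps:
$m{\left(u \right)} = u^{2} + 4 u$
$k{\left(B \right)} = - 8 B$ ($k{\left(B \right)} = - 2 \left(4 - 2\right) \left(B + B\right) = \left(-2\right) 2 \cdot 2 B = - 4 \cdot 2 B = - 8 B$)
$w{\left(H,l \right)} = -3 + 8 l$
$k{\left(10 \right)} w{\left(2,10 \right)} - 38 = \left(-8\right) 10 \left(-3 + 8 \cdot 10\right) - 38 = - 80 \left(-3 + 80\right) - 38 = \left(-80\right) 77 - 38 = -6160 - 38 = -6198$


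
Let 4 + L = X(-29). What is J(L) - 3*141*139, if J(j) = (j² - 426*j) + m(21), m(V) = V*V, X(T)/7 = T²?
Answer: 32045175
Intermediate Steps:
X(T) = 7*T²
L = 5883 (L = -4 + 7*(-29)² = -4 + 7*841 = -4 + 5887 = 5883)
m(V) = V²
J(j) = 441 + j² - 426*j (J(j) = (j² - 426*j) + 21² = (j² - 426*j) + 441 = 441 + j² - 426*j)
J(L) - 3*141*139 = (441 + 5883² - 426*5883) - 3*141*139 = (441 + 34609689 - 2506158) - 423*139 = 32103972 - 1*58797 = 32103972 - 58797 = 32045175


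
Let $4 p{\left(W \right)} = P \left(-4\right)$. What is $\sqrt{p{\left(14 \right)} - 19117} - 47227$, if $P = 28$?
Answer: $-47227 + i \sqrt{19145} \approx -47227.0 + 138.37 i$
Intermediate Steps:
$p{\left(W \right)} = -28$ ($p{\left(W \right)} = \frac{28 \left(-4\right)}{4} = \frac{1}{4} \left(-112\right) = -28$)
$\sqrt{p{\left(14 \right)} - 19117} - 47227 = \sqrt{-28 - 19117} - 47227 = \sqrt{-19145} - 47227 = i \sqrt{19145} - 47227 = -47227 + i \sqrt{19145}$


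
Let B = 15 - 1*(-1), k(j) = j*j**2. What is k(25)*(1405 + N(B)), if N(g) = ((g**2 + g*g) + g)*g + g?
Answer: 154203125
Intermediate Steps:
k(j) = j**3
B = 16 (B = 15 + 1 = 16)
N(g) = g + g*(g + 2*g**2) (N(g) = ((g**2 + g**2) + g)*g + g = (2*g**2 + g)*g + g = (g + 2*g**2)*g + g = g*(g + 2*g**2) + g = g + g*(g + 2*g**2))
k(25)*(1405 + N(B)) = 25**3*(1405 + 16*(1 + 16 + 2*16**2)) = 15625*(1405 + 16*(1 + 16 + 2*256)) = 15625*(1405 + 16*(1 + 16 + 512)) = 15625*(1405 + 16*529) = 15625*(1405 + 8464) = 15625*9869 = 154203125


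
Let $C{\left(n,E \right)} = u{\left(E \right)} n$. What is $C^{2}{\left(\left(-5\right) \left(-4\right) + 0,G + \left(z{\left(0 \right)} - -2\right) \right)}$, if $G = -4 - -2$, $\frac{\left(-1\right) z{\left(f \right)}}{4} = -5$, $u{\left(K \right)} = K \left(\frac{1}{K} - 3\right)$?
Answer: $1392400$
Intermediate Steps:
$u{\left(K \right)} = K \left(-3 + \frac{1}{K}\right)$
$z{\left(f \right)} = 20$ ($z{\left(f \right)} = \left(-4\right) \left(-5\right) = 20$)
$G = -2$ ($G = -4 + 2 = -2$)
$C{\left(n,E \right)} = n \left(1 - 3 E\right)$ ($C{\left(n,E \right)} = \left(1 - 3 E\right) n = n \left(1 - 3 E\right)$)
$C^{2}{\left(\left(-5\right) \left(-4\right) + 0,G + \left(z{\left(0 \right)} - -2\right) \right)} = \left(\left(\left(-5\right) \left(-4\right) + 0\right) \left(1 - 3 \left(-2 + \left(20 - -2\right)\right)\right)\right)^{2} = \left(\left(20 + 0\right) \left(1 - 3 \left(-2 + \left(20 + 2\right)\right)\right)\right)^{2} = \left(20 \left(1 - 3 \left(-2 + 22\right)\right)\right)^{2} = \left(20 \left(1 - 60\right)\right)^{2} = \left(20 \left(-59\right)\right)^{2} = \left(-1180\right)^{2} = 1392400$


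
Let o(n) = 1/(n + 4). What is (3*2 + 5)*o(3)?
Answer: 11/7 ≈ 1.5714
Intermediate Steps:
o(n) = 1/(4 + n)
(3*2 + 5)*o(3) = (3*2 + 5)/(4 + 3) = (6 + 5)/7 = 11*(1/7) = 11/7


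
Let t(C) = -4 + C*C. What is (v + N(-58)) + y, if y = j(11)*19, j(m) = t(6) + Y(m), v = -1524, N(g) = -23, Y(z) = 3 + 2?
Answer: -844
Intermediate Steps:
Y(z) = 5
t(C) = -4 + C**2
j(m) = 37 (j(m) = (-4 + 6**2) + 5 = (-4 + 36) + 5 = 32 + 5 = 37)
y = 703 (y = 37*19 = 703)
(v + N(-58)) + y = (-1524 - 23) + 703 = -1547 + 703 = -844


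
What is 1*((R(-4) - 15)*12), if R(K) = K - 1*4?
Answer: -276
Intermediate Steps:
R(K) = -4 + K (R(K) = K - 4 = -4 + K)
1*((R(-4) - 15)*12) = 1*(((-4 - 4) - 15)*12) = 1*((-8 - 15)*12) = 1*(-23*12) = 1*(-276) = -276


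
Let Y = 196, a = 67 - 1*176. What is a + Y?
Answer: 87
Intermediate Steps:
a = -109 (a = 67 - 176 = -109)
a + Y = -109 + 196 = 87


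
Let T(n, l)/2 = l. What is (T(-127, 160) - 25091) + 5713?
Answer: -19058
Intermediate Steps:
T(n, l) = 2*l
(T(-127, 160) - 25091) + 5713 = (2*160 - 25091) + 5713 = (320 - 25091) + 5713 = -24771 + 5713 = -19058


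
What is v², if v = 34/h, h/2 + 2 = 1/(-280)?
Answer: 78400/1089 ≈ 71.993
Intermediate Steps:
h = -561/140 (h = -4 + 2/(-280) = -4 + 2*(-1/280) = -4 - 1/140 = -561/140 ≈ -4.0071)
v = -280/33 (v = 34/(-561/140) = 34*(-140/561) = -280/33 ≈ -8.4848)
v² = (-280/33)² = 78400/1089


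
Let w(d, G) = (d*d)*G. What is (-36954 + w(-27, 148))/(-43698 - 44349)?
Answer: -7882/9783 ≈ -0.80568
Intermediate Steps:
w(d, G) = G*d² (w(d, G) = d²*G = G*d²)
(-36954 + w(-27, 148))/(-43698 - 44349) = (-36954 + 148*(-27)²)/(-43698 - 44349) = (-36954 + 148*729)/(-88047) = (-36954 + 107892)*(-1/88047) = 70938*(-1/88047) = -7882/9783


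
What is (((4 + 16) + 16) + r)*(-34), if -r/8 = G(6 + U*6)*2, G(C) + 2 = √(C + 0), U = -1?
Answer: -2312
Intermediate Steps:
G(C) = -2 + √C (G(C) = -2 + √(C + 0) = -2 + √C)
r = 32 (r = -8*(-2 + √(6 - 1*6))*2 = -8*(-2 + √(6 - 6))*2 = -8*(-2 + √0)*2 = -8*(-2 + 0)*2 = -(-16)*2 = -8*(-4) = 32)
(((4 + 16) + 16) + r)*(-34) = (((4 + 16) + 16) + 32)*(-34) = ((20 + 16) + 32)*(-34) = (36 + 32)*(-34) = 68*(-34) = -2312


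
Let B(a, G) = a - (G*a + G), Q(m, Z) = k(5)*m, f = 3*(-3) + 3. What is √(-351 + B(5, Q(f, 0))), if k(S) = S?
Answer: I*√166 ≈ 12.884*I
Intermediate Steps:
f = -6 (f = -9 + 3 = -6)
Q(m, Z) = 5*m
B(a, G) = a - G - G*a (B(a, G) = a - (G + G*a) = a + (-G - G*a) = a - G - G*a)
√(-351 + B(5, Q(f, 0))) = √(-351 + (5 - 5*(-6) - 1*5*(-6)*5)) = √(-351 + (5 - 1*(-30) - 1*(-30)*5)) = √(-351 + (5 + 30 + 150)) = √(-351 + 185) = √(-166) = I*√166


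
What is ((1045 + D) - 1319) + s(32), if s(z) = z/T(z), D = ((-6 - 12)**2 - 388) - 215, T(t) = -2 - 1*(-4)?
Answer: -537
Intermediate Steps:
T(t) = 2 (T(t) = -2 + 4 = 2)
D = -279 (D = ((-18)**2 - 388) - 215 = (324 - 388) - 215 = -64 - 215 = -279)
s(z) = z/2
((1045 + D) - 1319) + s(32) = ((1045 - 279) - 1319) + (1/2)*32 = (766 - 1319) + 16 = -553 + 16 = -537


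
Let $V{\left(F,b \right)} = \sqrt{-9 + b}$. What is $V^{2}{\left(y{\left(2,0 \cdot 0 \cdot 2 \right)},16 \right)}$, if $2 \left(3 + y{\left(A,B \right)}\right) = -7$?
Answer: $7$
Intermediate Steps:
$y{\left(A,B \right)} = - \frac{13}{2}$ ($y{\left(A,B \right)} = -3 + \frac{1}{2} \left(-7\right) = -3 - \frac{7}{2} = - \frac{13}{2}$)
$V^{2}{\left(y{\left(2,0 \cdot 0 \cdot 2 \right)},16 \right)} = \left(\sqrt{-9 + 16}\right)^{2} = \left(\sqrt{7}\right)^{2} = 7$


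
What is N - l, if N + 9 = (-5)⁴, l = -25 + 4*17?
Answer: 573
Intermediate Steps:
l = 43 (l = -25 + 68 = 43)
N = 616 (N = -9 + (-5)⁴ = -9 + 625 = 616)
N - l = 616 - 1*43 = 616 - 43 = 573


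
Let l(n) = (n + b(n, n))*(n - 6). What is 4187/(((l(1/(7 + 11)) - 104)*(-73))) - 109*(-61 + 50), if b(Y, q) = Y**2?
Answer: 53289937231/44424953 ≈ 1199.5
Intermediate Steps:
l(n) = (-6 + n)*(n + n**2) (l(n) = (n + n**2)*(n - 6) = (n + n**2)*(-6 + n) = (-6 + n)*(n + n**2))
4187/(((l(1/(7 + 11)) - 104)*(-73))) - 109*(-61 + 50) = 4187/((((-6 + (1/(7 + 11))**2 - 5/(7 + 11))/(7 + 11) - 104)*(-73))) - 109*(-61 + 50) = 4187/((((-6 + (1/18)**2 - 5/18)/18 - 104)*(-73))) - 109*(-11) = 4187/((((-6 + (1/18)**2 - 5*1/18)/18 - 104)*(-73))) + 1199 = 4187/((((-6 + 1/324 - 5/18)/18 - 104)*(-73))) + 1199 = 4187/((((1/18)*(-2033/324) - 104)*(-73))) + 1199 = 4187/(((-2033/5832 - 104)*(-73))) + 1199 = 4187/((-608561/5832*(-73))) + 1199 = 4187/(44424953/5832) + 1199 = 4187*(5832/44424953) + 1199 = 24418584/44424953 + 1199 = 53289937231/44424953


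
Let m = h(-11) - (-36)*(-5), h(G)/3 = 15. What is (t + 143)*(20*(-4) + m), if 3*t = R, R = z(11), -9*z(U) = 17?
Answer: -826460/27 ≈ -30610.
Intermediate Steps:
z(U) = -17/9 (z(U) = -⅑*17 = -17/9)
h(G) = 45 (h(G) = 3*15 = 45)
R = -17/9 ≈ -1.8889
t = -17/27 (t = (⅓)*(-17/9) = -17/27 ≈ -0.62963)
m = -135 (m = 45 - (-36)*(-5) = 45 - 1*180 = 45 - 180 = -135)
(t + 143)*(20*(-4) + m) = (-17/27 + 143)*(20*(-4) - 135) = 3844*(-80 - 135)/27 = (3844/27)*(-215) = -826460/27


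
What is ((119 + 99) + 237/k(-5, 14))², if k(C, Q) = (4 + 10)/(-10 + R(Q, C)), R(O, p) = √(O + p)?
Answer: 39601/4 ≈ 9900.3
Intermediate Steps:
k(C, Q) = 14/(-10 + √(C + Q)) (k(C, Q) = (4 + 10)/(-10 + √(Q + C)) = 14/(-10 + √(C + Q)))
((119 + 99) + 237/k(-5, 14))² = ((119 + 99) + 237/((14/(-10 + √(-5 + 14)))))² = (218 + 237/((14/(-10 + √9))))² = (218 + 237/((14/(-10 + 3))))² = (218 + 237/((14/(-7))))² = (218 + 237/((14*(-⅐))))² = (218 + 237/(-2))² = (218 + 237*(-½))² = (218 - 237/2)² = (199/2)² = 39601/4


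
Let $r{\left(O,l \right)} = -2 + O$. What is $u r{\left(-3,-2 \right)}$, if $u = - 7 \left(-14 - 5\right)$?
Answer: $-665$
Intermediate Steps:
$u = 133$ ($u = \left(-7\right) \left(-19\right) = 133$)
$u r{\left(-3,-2 \right)} = 133 \left(-2 - 3\right) = 133 \left(-5\right) = -665$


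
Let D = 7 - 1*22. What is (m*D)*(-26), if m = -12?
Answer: -4680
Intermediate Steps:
D = -15 (D = 7 - 22 = -15)
(m*D)*(-26) = -12*(-15)*(-26) = 180*(-26) = -4680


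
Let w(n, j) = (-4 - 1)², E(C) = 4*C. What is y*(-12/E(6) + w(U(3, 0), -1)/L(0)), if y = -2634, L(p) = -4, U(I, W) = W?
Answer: 35559/2 ≈ 17780.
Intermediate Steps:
w(n, j) = 25 (w(n, j) = (-5)² = 25)
y*(-12/E(6) + w(U(3, 0), -1)/L(0)) = -2634*(-12/(4*6) + 25/(-4)) = -2634*(-12/24 + 25*(-¼)) = -2634*(-12*1/24 - 25/4) = -2634*(-½ - 25/4) = -2634*(-27/4) = 35559/2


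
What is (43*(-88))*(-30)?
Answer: 113520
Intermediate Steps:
(43*(-88))*(-30) = -3784*(-30) = 113520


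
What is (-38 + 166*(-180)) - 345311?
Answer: -375229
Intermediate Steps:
(-38 + 166*(-180)) - 345311 = (-38 - 29880) - 345311 = -29918 - 345311 = -375229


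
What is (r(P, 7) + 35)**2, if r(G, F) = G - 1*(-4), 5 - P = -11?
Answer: 3025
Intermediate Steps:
P = 16 (P = 5 - 1*(-11) = 5 + 11 = 16)
r(G, F) = 4 + G (r(G, F) = G + 4 = 4 + G)
(r(P, 7) + 35)**2 = ((4 + 16) + 35)**2 = (20 + 35)**2 = 55**2 = 3025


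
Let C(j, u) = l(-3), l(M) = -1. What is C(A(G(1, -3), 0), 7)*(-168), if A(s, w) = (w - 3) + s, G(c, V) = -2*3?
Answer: 168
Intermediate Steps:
G(c, V) = -6
A(s, w) = -3 + s + w (A(s, w) = (-3 + w) + s = -3 + s + w)
C(j, u) = -1
C(A(G(1, -3), 0), 7)*(-168) = -1*(-168) = 168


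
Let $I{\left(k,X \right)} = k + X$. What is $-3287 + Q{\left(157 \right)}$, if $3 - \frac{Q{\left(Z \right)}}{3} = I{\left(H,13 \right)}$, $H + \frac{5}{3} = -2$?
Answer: $-3306$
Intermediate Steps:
$H = - \frac{11}{3}$ ($H = - \frac{5}{3} - 2 = - \frac{11}{3} \approx -3.6667$)
$I{\left(k,X \right)} = X + k$
$Q{\left(Z \right)} = -19$ ($Q{\left(Z \right)} = 9 - 3 \left(13 - \frac{11}{3}\right) = 9 - 28 = -19$)
$-3287 + Q{\left(157 \right)} = -3287 - 19 = -3306$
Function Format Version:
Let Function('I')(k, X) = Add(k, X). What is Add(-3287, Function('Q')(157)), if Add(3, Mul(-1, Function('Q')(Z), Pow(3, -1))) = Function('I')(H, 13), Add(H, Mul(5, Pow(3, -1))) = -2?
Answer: -3306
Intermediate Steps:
H = Rational(-11, 3) (H = Add(Rational(-5, 3), -2) = Rational(-11, 3) ≈ -3.6667)
Function('I')(k, X) = Add(X, k)
Function('Q')(Z) = -19 (Function('Q')(Z) = Add(9, Mul(-3, Add(13, Rational(-11, 3)))) = Add(9, Mul(-3, Rational(28, 3))) = Add(9, -28) = -19)
Add(-3287, Function('Q')(157)) = Add(-3287, -19) = -3306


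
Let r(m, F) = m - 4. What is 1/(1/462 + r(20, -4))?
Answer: 462/7393 ≈ 0.062492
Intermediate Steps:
r(m, F) = -4 + m
1/(1/462 + r(20, -4)) = 1/(1/462 + (-4 + 20)) = 1/(1/462 + 16) = 1/(7393/462) = 462/7393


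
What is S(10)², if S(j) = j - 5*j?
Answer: 1600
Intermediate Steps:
S(j) = -4*j
S(10)² = (-4*10)² = (-40)² = 1600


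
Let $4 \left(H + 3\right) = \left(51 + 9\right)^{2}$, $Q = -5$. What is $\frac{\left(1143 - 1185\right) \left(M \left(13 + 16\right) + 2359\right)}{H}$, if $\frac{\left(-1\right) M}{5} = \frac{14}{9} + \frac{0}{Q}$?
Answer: $- \frac{20678}{207} \approx -99.894$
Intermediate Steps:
$M = - \frac{70}{9}$ ($M = - 5 \left(\frac{14}{9} + \frac{0}{-5}\right) = - 5 \left(14 \cdot \frac{1}{9} + 0 \left(- \frac{1}{5}\right)\right) = - 5 \left(\frac{14}{9} + 0\right) = \left(-5\right) \frac{14}{9} = - \frac{70}{9} \approx -7.7778$)
$H = 897$ ($H = -3 + \frac{\left(51 + 9\right)^{2}}{4} = -3 + \frac{60^{2}}{4} = -3 + \frac{1}{4} \cdot 3600 = -3 + 900 = 897$)
$\frac{\left(1143 - 1185\right) \left(M \left(13 + 16\right) + 2359\right)}{H} = \frac{\left(1143 - 1185\right) \left(- \frac{70 \left(13 + 16\right)}{9} + 2359\right)}{897} = - 42 \left(\left(- \frac{70}{9}\right) 29 + 2359\right) \frac{1}{897} = - 42 \left(- \frac{2030}{9} + 2359\right) \frac{1}{897} = \left(-42\right) \frac{19201}{9} \cdot \frac{1}{897} = \left(- \frac{268814}{3}\right) \frac{1}{897} = - \frac{20678}{207}$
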